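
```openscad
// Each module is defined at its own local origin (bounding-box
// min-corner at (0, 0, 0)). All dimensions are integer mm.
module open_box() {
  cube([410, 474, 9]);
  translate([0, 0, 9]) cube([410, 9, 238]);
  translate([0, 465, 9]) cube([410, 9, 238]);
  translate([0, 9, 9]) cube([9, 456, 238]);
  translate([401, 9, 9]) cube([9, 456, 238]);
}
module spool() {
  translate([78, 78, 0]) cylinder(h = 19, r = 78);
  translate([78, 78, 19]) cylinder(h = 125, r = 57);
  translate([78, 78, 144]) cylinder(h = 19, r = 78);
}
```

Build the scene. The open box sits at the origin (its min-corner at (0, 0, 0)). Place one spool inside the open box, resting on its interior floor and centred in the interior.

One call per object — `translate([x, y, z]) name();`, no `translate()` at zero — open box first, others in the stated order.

open_box();
translate([127, 159, 9]) spool();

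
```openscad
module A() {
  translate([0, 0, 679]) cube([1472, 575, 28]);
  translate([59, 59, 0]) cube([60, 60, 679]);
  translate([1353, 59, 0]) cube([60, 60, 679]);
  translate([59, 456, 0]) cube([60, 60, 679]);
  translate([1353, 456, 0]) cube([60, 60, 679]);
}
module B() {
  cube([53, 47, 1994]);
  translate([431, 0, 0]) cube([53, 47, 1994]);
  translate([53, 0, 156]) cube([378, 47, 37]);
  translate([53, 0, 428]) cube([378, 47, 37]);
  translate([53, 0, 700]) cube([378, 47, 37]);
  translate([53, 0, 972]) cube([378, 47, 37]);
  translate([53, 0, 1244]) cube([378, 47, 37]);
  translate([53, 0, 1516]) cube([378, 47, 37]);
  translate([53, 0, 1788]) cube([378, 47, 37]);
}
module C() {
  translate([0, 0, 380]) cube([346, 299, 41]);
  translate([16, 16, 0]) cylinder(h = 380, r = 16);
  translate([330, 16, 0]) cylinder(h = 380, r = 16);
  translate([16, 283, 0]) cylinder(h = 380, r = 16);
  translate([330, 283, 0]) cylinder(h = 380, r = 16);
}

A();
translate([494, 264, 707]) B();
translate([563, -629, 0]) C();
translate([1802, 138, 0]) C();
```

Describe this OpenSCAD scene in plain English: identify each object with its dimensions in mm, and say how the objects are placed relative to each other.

A is a rectangular dining table. The top is 1472×575×28 mm with its upper surface at z = 707 mm. It stands on four 60×60 mm square legs, each inset 59 mm from the nearest pair of top edges, running from the floor to the underside of the top.

B is a straight ladder. Two 53×47 mm vertical rails, 1994 mm tall, stand 484 mm apart (outside-to-outside) with their front faces coplanar on the −y side. 7 rungs, each 47 mm deep and 37 mm tall, span between the inner faces of the rails, front faces flush with the rails. The lowest rung's underside is at z = 156 mm and rungs are spaced 272 mm apart (underside to underside).

C is a four-legged stool. The seat is a 346×299×41 mm slab whose top surface is at z = 421 mm; four round legs, each 32 mm in diameter, run from the floor (z = 0) to the underside of the seat, each leg's axis is inset half a diameter from the nearest pair of seat edges (so the leg's bounding box is flush with the corner).

The ladder is on top of the table, centred. Two stools sit around the table at the −y, +x sides.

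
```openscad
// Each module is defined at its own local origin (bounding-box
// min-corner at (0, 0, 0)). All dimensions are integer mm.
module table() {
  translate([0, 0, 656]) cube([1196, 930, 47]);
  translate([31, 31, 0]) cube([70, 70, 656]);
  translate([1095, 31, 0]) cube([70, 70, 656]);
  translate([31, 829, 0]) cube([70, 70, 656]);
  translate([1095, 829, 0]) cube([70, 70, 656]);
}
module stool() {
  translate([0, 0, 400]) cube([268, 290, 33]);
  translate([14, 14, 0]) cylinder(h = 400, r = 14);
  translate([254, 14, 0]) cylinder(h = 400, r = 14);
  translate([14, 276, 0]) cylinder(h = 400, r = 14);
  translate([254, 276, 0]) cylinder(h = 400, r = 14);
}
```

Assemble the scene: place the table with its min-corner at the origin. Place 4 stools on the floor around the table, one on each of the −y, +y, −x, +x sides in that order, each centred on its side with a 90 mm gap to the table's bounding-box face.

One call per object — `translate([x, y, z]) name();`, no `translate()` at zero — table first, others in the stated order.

table();
translate([464, -380, 0]) stool();
translate([464, 1020, 0]) stool();
translate([-358, 320, 0]) stool();
translate([1286, 320, 0]) stool();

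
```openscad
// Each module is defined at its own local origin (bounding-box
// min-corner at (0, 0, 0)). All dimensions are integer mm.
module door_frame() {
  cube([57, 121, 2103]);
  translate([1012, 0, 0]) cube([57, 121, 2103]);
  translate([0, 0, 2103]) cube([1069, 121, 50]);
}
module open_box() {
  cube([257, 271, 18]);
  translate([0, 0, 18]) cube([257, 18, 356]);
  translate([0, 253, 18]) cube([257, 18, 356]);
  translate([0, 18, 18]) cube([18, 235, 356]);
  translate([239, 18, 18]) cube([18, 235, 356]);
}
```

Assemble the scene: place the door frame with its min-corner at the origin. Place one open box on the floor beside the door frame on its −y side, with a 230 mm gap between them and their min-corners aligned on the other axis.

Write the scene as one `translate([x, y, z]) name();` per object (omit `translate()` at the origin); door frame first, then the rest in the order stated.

door_frame();
translate([0, -501, 0]) open_box();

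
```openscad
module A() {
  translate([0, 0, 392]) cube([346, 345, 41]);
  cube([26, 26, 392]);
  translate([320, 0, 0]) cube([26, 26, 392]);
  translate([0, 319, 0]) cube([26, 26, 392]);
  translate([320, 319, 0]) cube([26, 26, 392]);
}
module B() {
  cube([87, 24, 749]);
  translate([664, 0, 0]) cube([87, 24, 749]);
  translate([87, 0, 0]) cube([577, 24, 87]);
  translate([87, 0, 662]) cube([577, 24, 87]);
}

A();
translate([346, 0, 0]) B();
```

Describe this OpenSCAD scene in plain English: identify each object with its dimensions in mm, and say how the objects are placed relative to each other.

A is a four-legged stool. The seat is 346×345 mm, 41 mm thick, top at z = 433 mm. It stands on four square legs, each 26×26 mm in cross-section, from z = 0 to the seat underside, each flush with a corner of the seat.

B is a rectangular picture frame lying in the x–z plane (depth along y). The opening is 577 mm wide (x) by 575 mm tall (z), surrounded by a border 87 mm wide on all four sides. The frame is 24 mm deep and is made of two full-height vertical stiles with two horizontal rails fitted between them.

The picture frame is against the stool's +x side, with their −y faces flush.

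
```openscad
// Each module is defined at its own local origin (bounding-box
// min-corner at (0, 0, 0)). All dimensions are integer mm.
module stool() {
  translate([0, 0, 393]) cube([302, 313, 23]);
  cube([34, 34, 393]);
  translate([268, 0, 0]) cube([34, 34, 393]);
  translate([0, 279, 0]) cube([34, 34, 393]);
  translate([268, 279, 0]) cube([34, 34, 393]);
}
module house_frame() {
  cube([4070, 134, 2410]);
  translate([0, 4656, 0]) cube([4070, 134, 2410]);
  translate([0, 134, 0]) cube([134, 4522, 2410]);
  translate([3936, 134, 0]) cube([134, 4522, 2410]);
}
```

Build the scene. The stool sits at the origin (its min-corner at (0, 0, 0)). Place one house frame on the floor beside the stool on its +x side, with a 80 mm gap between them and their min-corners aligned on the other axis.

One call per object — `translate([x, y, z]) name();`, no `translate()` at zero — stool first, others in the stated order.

stool();
translate([382, 0, 0]) house_frame();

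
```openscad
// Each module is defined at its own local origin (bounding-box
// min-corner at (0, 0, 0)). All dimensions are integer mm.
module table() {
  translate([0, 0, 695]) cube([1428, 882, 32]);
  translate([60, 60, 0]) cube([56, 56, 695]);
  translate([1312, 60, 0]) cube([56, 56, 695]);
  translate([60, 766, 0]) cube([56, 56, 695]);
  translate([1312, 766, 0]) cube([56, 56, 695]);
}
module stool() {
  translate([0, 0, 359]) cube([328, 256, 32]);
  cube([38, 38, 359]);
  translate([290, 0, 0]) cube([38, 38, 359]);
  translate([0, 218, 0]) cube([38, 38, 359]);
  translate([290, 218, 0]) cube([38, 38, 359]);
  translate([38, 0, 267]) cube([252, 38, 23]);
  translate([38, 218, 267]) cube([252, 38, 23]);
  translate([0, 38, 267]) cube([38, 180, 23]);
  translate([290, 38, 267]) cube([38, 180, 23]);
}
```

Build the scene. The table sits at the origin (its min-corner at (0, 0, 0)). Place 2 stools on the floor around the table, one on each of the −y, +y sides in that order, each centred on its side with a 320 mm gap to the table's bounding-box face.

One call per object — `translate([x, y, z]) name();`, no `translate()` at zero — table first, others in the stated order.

table();
translate([550, -576, 0]) stool();
translate([550, 1202, 0]) stool();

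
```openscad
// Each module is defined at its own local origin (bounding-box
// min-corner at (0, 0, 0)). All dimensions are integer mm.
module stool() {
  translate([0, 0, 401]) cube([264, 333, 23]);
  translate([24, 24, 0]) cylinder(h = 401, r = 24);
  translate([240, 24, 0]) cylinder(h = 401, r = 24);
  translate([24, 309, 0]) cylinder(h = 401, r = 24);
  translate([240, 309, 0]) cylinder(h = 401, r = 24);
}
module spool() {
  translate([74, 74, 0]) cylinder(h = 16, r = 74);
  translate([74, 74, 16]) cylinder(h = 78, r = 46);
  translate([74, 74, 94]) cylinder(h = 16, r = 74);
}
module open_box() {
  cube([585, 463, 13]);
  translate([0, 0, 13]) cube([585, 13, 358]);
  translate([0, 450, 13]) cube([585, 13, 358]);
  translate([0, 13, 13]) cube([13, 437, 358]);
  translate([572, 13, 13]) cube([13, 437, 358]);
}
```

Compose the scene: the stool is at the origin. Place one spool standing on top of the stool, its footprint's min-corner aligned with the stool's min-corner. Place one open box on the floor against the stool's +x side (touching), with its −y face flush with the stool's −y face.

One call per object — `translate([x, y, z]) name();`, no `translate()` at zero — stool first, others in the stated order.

stool();
translate([0, 0, 424]) spool();
translate([264, 0, 0]) open_box();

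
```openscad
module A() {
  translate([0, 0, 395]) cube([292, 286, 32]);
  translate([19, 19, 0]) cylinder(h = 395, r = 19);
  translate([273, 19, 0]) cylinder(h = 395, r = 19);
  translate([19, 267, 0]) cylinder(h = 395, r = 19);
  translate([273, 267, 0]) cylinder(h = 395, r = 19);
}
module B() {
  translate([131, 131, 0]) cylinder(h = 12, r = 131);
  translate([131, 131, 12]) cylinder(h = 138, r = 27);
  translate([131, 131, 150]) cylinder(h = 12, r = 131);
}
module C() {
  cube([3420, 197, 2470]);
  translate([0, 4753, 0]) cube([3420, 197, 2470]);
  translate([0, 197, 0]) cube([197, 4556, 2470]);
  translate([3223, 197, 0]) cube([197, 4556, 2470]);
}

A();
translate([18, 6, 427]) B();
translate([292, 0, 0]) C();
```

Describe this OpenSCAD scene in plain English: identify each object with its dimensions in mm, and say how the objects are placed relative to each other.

A is a simple wooden stool: a rectangular seat 292 mm (x) by 286 mm (y), 32 mm thick, top face at z = 427 mm, on four round legs, each 38 mm in diameter. The legs rest on z = 0, each leg's axis is inset half a diameter from the nearest pair of seat edges (so the leg's bounding box is flush with the corner).

B is a spool: two coaxial disc flanges of radius 131 mm and thickness 12 mm, joined by a core cylinder of radius 27 mm and height 138 mm. The lower flange rests on z = 0 and the three cylinders share a vertical axis.

C is a box-shaped house frame (walls only): outside footprint 3420×4950 mm, wall height 2470 mm, wall thickness 197 mm. The two y-facing walls run the full x-width; the two x-facing walls fit between the inner faces of the y-facing walls.

The spool is on top of the stool. The house frame is against the stool's +x side, with their −y faces flush.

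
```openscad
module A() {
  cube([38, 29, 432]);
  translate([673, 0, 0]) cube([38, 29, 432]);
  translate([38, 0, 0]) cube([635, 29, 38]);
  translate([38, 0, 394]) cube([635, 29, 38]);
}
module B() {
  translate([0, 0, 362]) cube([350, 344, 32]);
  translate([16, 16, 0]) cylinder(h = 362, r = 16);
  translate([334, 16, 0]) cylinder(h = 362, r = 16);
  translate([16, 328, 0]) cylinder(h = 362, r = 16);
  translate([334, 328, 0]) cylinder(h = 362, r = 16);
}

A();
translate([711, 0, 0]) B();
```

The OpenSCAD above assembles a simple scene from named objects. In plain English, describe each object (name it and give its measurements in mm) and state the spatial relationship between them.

A is a rectangular picture frame lying in the x–z plane (depth along y). The opening is 635 mm wide (x) by 356 mm tall (z), surrounded by a border 38 mm wide on all four sides. The frame is 29 mm deep and is made of two full-height vertical stiles with two horizontal rails fitted between them.

B is a simple wooden stool: a rectangular seat 350 mm (x) by 344 mm (y), 32 mm thick, top face at z = 394 mm, on four round legs, each 32 mm in diameter. The legs rest on z = 0, each leg's axis is inset half a diameter from the nearest pair of seat edges (so the leg's bounding box is flush with the corner).

The stool is against the picture frame's +x side, with their −y faces flush.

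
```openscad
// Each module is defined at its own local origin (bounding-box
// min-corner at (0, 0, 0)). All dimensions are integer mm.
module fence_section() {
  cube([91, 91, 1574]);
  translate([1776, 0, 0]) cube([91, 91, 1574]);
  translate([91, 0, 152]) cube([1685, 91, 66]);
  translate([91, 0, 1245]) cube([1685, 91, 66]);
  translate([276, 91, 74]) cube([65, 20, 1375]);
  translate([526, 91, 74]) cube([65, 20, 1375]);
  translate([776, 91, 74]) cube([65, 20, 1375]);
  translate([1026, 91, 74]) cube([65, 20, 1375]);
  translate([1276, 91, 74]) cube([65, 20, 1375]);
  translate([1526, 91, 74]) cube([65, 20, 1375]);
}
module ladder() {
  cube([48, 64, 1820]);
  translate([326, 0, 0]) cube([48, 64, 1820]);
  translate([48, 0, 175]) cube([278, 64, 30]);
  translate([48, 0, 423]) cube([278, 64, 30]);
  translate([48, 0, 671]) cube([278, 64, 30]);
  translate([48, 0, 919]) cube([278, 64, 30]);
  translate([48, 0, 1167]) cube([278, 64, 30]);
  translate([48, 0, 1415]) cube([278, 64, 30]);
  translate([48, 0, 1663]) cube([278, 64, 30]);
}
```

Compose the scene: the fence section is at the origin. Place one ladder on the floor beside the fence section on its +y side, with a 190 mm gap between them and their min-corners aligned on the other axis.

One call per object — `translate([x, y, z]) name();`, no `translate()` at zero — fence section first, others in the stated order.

fence_section();
translate([0, 301, 0]) ladder();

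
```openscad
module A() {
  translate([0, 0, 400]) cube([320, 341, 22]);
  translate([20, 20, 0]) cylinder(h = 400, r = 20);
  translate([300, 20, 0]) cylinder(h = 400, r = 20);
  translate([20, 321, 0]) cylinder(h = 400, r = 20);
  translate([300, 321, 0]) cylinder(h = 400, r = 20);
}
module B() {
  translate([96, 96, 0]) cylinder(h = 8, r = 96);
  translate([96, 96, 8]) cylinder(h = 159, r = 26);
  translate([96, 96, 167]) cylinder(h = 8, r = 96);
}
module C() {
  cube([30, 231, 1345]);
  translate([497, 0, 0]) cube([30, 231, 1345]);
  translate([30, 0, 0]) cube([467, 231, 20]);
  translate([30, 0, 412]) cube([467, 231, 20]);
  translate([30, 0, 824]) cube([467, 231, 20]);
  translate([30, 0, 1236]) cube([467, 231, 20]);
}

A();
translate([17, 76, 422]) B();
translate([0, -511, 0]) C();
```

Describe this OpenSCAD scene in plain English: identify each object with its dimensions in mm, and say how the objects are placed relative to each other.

A is a four-legged stool. The seat is 320×341 mm, 22 mm thick, top at z = 422 mm. It stands on four round legs, each 40 mm in diameter, from z = 0 to the seat underside, each leg's axis is inset half a diameter from the nearest pair of seat edges (so the leg's bounding box is flush with the corner).

B is a spool: two coaxial disc flanges of radius 96 mm and thickness 8 mm, joined by a core cylinder of radius 26 mm and height 159 mm. The lower flange rests on z = 0 and the three cylinders share a vertical axis.

C is an open bookshelf. Two side panels, each 30 mm thick, 231 mm deep and 1345 mm tall, stand 527 mm apart (outside-to-outside). Between them sit 4 shelves, each 20 mm thick and 231 mm deep, spanning the full gap between the sides. The bottom shelf rests on the floor (its underside at z = 0) and the clear gap between one shelf's top and the next shelf's underside is 392 mm.

The spool is on top of the stool. The bookshelf is on the floor beside the stool on its −y side.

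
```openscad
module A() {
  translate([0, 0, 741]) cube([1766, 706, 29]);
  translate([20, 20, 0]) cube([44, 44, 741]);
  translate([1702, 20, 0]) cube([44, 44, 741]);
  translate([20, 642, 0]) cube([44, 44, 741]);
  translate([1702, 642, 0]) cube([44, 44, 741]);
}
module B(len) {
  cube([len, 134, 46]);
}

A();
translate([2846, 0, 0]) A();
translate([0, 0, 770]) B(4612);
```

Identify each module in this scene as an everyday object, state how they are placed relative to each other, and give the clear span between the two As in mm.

A is a table. B is a beam. A beam spans the tops of two tables. The clear span between the two tables is 1080 mm.

Second table starts at x = 2846; first ends at x = 1766; clear span = 2846 − 1766 = 1080 mm.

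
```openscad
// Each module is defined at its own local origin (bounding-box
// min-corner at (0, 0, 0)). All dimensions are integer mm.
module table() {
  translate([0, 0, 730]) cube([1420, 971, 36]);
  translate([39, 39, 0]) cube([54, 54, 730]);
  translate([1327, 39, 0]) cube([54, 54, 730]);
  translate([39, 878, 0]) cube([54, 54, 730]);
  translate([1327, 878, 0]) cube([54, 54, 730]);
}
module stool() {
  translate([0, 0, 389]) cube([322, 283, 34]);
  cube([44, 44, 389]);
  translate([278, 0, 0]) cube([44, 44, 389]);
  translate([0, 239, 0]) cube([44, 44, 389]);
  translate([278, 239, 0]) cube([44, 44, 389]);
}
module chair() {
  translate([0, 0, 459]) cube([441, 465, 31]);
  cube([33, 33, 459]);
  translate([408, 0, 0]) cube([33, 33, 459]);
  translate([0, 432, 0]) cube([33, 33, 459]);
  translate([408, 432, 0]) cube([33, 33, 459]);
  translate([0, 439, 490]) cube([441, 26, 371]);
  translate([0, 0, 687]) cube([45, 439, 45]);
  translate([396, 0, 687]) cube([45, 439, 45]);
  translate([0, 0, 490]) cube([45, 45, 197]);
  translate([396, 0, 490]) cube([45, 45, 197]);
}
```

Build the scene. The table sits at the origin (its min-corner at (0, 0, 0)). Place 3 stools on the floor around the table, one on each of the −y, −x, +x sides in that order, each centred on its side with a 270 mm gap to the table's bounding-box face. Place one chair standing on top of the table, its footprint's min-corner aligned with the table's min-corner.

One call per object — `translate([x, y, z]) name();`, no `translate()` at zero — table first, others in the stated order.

table();
translate([549, -553, 0]) stool();
translate([-592, 344, 0]) stool();
translate([1690, 344, 0]) stool();
translate([0, 0, 766]) chair();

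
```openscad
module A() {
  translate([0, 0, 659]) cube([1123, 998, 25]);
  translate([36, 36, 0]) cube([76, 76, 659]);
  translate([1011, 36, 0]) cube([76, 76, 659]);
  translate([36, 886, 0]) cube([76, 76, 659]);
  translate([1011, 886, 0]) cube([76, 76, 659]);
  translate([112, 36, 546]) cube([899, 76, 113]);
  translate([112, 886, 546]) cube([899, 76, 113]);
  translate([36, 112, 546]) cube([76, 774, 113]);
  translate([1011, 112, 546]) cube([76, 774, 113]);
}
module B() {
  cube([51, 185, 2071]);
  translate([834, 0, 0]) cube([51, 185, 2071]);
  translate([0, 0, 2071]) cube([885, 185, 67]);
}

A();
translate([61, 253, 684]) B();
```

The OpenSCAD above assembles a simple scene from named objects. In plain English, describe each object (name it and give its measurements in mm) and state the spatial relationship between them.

A is a rectangular dining table. The top is 1123×998×25 mm with its upper surface at z = 684 mm. It stands on four 76×76 mm square legs, each inset 36 mm from the nearest pair of top edges, running from the floor to the underside of the top. Four apron rails, 76 mm thick and 113 mm tall, run between adjacent legs with their top edges flush with the underside of the top and their outer faces flush with the legs' outer faces.

B is a door frame. The clear opening is 783 mm wide and 2071 mm high. Two 51 mm wide jambs, 185 mm deep, stand either side of the opening from the floor to the top of the opening. A 67 mm thick head sits across the top of both jambs, spanning the full outside width of the frame.

The door frame is on top of the table.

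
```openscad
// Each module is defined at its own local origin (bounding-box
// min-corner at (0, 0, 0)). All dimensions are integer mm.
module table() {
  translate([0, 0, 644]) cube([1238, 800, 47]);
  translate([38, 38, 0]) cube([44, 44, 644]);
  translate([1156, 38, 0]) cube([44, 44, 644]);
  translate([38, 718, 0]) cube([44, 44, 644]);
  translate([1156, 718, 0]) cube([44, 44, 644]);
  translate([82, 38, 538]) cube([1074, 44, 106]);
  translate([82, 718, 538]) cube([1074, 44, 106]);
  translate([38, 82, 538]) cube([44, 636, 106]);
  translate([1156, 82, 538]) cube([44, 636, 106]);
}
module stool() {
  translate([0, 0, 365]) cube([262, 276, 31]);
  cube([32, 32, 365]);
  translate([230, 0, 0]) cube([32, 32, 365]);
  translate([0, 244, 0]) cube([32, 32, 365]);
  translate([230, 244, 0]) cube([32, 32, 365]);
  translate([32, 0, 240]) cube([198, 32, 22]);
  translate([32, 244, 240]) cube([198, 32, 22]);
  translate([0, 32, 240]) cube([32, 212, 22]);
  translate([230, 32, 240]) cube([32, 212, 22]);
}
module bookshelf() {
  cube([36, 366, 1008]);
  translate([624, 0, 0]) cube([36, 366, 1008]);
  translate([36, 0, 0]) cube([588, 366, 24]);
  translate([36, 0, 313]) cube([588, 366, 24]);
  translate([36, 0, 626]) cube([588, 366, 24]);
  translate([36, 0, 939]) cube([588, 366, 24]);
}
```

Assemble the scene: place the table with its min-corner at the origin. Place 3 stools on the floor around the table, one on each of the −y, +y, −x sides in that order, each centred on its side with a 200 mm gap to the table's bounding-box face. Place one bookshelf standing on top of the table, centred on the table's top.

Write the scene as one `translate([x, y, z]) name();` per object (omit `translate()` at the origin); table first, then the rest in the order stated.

table();
translate([488, -476, 0]) stool();
translate([488, 1000, 0]) stool();
translate([-462, 262, 0]) stool();
translate([289, 217, 691]) bookshelf();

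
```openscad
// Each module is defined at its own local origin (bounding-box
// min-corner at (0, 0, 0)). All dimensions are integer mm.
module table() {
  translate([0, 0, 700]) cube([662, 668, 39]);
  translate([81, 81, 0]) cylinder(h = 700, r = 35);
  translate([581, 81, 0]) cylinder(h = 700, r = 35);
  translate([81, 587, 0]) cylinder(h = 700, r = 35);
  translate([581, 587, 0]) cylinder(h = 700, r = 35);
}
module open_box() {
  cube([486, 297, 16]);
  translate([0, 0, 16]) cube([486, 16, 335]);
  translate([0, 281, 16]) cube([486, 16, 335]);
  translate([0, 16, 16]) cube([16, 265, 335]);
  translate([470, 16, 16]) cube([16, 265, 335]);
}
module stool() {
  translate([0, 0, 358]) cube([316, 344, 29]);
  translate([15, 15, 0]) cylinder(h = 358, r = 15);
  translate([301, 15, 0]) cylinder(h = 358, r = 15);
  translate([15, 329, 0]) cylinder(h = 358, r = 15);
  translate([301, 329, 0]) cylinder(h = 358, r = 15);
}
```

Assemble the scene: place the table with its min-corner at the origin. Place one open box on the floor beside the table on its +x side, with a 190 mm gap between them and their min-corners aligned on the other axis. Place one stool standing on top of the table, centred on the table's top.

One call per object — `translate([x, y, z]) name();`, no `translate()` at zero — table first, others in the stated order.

table();
translate([852, 0, 0]) open_box();
translate([173, 162, 739]) stool();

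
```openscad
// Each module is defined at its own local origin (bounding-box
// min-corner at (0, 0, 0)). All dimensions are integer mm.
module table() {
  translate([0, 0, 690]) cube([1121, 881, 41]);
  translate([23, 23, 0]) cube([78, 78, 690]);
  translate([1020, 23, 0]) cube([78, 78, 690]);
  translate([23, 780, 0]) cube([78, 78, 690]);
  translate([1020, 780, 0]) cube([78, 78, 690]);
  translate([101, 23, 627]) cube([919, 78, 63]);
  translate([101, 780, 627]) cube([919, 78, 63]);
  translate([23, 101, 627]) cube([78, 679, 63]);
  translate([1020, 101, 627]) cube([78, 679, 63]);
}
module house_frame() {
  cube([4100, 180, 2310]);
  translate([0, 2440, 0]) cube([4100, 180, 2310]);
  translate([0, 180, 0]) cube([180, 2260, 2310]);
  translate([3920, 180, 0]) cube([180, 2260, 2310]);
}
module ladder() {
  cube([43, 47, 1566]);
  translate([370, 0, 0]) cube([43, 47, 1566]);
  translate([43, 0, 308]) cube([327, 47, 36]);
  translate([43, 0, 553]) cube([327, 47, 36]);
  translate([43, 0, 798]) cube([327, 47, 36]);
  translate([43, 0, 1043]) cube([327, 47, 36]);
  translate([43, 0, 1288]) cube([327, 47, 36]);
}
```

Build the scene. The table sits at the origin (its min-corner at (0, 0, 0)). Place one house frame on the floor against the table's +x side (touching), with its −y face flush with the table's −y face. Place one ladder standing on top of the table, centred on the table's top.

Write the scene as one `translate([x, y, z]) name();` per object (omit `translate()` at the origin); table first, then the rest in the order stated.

table();
translate([1121, 0, 0]) house_frame();
translate([354, 417, 731]) ladder();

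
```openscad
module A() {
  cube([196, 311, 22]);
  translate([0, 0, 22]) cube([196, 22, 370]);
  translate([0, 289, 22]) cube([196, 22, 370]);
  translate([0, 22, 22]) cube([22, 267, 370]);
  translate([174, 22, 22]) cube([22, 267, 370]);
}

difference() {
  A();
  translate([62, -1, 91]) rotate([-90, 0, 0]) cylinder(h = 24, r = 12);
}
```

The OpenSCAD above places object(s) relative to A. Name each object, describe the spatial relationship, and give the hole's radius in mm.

A is an open box. The open box has a circular hole through its front wall. The hole's radius is 12 mm.

The subtracted cylinder has r = 12 mm.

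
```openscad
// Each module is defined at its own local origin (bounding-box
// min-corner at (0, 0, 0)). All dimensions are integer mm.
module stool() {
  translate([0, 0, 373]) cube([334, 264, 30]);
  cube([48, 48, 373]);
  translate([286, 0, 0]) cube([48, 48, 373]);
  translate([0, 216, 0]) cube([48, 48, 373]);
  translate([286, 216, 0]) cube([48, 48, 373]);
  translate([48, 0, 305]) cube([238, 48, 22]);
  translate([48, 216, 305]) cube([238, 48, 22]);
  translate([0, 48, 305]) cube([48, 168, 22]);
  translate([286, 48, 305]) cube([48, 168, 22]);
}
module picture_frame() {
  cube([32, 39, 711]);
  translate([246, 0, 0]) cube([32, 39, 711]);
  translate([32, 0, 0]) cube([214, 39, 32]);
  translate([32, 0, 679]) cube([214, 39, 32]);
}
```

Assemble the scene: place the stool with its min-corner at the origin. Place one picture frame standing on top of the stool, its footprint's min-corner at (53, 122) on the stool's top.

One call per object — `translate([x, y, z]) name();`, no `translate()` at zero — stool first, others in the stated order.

stool();
translate([53, 122, 403]) picture_frame();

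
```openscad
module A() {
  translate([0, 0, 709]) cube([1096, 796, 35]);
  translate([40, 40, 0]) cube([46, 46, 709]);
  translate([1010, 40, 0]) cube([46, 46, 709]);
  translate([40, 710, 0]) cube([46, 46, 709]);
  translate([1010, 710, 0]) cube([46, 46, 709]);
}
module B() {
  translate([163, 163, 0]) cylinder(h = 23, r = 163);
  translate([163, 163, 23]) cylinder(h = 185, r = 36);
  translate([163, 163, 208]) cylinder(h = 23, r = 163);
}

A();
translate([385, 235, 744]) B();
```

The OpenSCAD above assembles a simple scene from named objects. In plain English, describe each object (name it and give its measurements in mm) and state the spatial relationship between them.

A is a table with a 1096×796 mm rectangular top, 35 mm thick, top surface at z = 744 mm, supported by four 46×46 mm square legs, each inset 40 mm from the nearest pair of top edges, running from the floor.

B is a spool: two coaxial disc flanges of radius 163 mm and thickness 23 mm, joined by a core cylinder of radius 36 mm and height 185 mm. The lower flange rests on z = 0 and the three cylinders share a vertical axis.

The spool is on top of the table, centred.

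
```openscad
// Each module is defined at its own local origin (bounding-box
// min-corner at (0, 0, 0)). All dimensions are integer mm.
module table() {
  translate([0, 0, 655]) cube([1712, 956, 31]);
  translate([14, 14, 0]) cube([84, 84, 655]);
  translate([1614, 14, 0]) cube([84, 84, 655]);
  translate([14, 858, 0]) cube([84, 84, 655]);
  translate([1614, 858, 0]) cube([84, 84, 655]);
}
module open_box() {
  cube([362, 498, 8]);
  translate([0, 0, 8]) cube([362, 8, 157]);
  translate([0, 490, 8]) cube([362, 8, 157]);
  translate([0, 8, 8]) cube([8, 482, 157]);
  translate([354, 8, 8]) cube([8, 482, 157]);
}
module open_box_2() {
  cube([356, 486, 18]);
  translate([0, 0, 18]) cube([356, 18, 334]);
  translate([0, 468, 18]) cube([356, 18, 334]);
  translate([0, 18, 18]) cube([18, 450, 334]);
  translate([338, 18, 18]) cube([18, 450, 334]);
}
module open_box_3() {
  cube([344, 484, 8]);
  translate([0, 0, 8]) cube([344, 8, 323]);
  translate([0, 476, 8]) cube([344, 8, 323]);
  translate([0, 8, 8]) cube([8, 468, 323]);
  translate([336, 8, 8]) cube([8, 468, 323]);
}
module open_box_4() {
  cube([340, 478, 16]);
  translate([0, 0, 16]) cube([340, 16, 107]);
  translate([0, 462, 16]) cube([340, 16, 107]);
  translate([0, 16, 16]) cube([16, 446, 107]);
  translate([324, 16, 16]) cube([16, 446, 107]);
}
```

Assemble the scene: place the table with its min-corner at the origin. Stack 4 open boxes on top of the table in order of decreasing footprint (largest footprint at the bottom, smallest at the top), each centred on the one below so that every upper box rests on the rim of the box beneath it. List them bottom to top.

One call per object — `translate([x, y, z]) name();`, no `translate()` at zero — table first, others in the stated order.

table();
translate([675, 229, 686]) open_box();
translate([678, 235, 851]) open_box_2();
translate([684, 236, 1203]) open_box_3();
translate([686, 239, 1534]) open_box_4();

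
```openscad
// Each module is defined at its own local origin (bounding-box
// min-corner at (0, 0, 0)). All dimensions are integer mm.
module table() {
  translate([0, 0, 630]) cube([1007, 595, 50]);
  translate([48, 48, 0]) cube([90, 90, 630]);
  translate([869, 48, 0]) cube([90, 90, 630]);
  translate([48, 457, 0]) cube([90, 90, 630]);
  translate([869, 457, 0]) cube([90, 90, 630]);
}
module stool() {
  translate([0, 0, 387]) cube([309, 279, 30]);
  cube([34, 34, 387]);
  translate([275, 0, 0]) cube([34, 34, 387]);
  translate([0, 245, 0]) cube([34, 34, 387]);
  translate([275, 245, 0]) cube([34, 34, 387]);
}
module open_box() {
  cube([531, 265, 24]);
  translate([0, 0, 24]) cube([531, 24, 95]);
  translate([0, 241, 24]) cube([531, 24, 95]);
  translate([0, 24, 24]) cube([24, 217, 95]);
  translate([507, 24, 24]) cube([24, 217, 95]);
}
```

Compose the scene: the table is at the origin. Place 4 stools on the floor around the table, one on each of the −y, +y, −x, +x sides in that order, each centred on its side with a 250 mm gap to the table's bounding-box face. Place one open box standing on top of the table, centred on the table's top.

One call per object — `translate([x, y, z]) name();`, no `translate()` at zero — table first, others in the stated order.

table();
translate([349, -529, 0]) stool();
translate([349, 845, 0]) stool();
translate([-559, 158, 0]) stool();
translate([1257, 158, 0]) stool();
translate([238, 165, 680]) open_box();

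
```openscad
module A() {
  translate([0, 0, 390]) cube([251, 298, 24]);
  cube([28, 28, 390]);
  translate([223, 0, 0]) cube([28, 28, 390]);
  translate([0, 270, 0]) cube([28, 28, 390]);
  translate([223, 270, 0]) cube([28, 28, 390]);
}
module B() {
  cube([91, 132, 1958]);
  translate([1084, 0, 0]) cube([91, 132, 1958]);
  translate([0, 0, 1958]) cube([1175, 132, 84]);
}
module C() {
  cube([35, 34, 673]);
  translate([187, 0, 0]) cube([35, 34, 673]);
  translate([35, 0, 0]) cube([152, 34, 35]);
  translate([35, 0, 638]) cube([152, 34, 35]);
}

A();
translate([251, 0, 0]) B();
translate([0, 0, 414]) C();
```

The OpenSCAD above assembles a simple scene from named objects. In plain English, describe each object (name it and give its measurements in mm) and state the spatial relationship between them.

A is a four-legged stool. The seat is a 251×298×24 mm slab whose top surface is at z = 414 mm; four square legs, each 28×28 mm in cross-section, run from the floor (z = 0) to the underside of the seat, each flush with a corner of the seat.

B is a door frame. The clear opening is 993 mm wide and 1958 mm high. Two 91 mm wide jambs, 132 mm deep, stand either side of the opening from the floor to the top of the opening. A 84 mm thick head sits across the top of both jambs, spanning the full outside width of the frame.

C is a picture frame with a 152×603 mm rectangular opening (x by z) and a uniform 35 mm border on every side. Frame depth is 34 mm along y. It is built from two vertical stiles running the full outside height and two horizontal rails spanning the gap between the stiles.

The door frame is against the stool's +x side, with their −y faces flush. The picture frame is on top of the stool.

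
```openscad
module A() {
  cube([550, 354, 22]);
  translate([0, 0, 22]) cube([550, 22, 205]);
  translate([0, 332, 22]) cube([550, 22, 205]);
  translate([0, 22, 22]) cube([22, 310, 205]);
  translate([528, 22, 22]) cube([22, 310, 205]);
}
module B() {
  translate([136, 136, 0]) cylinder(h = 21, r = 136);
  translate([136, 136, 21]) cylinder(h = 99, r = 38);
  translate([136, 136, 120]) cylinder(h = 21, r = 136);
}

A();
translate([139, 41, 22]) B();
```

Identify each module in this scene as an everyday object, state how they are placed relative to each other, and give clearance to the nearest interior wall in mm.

Clearances: x = 117, y = 19; minimum 19 mm.

A is an open box. B is a spool. The spool sits inside the open box, centred. The clearance to the nearest interior wall is 19 mm.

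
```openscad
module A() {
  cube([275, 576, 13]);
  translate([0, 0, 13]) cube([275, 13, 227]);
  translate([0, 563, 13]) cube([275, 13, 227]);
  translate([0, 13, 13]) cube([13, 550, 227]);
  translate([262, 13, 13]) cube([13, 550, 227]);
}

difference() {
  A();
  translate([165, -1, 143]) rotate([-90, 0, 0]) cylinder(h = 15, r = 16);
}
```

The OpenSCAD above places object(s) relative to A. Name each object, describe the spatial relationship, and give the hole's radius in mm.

A is an open box. The open box has a circular hole through its front wall. The hole's radius is 16 mm.

The subtracted cylinder has r = 16 mm.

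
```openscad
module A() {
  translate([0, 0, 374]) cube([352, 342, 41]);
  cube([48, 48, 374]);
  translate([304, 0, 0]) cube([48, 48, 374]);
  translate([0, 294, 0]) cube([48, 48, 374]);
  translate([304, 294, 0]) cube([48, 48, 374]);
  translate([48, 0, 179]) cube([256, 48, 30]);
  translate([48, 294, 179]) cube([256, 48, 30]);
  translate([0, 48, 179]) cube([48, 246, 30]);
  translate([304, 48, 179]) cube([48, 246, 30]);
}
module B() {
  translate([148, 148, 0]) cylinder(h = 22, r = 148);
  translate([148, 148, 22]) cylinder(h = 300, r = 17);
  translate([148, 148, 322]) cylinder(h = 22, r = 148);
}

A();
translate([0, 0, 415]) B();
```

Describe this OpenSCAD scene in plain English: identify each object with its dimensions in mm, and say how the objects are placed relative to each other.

A is a four-legged stool. The seat is a 352×342×41 mm slab whose top surface is at z = 415 mm; four square legs, each 48×48 mm in cross-section, run from the floor (z = 0) to the underside of the seat, each flush with a corner of the seat. Four stretchers, 48 mm wide and 30 mm tall, connect adjacent legs with their undersides at z = 179 mm, each running between the inner faces of the legs it joins and aligned with the legs' outer faces on the other axis.

B is a spool: two coaxial disc flanges of radius 148 mm and thickness 22 mm, joined by a core cylinder of radius 17 mm and height 300 mm. The lower flange rests on z = 0 and the three cylinders share a vertical axis.

The spool is on top of the stool.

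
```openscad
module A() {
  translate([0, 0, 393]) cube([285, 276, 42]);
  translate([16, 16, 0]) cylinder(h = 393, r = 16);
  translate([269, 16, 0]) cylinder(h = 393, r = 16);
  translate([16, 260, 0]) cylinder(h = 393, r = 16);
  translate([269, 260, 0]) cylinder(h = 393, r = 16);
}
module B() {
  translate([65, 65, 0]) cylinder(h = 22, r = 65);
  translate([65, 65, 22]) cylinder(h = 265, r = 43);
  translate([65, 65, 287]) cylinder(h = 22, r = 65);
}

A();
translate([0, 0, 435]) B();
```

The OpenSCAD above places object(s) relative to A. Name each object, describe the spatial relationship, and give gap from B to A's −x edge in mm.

A is a stool. B is a spool. The spool is on top of the stool. The gap from the spool to the stool's −x edge is 0 mm.

The spool's min-x is at 0; the stool's min-x is 0; gap = 0 mm.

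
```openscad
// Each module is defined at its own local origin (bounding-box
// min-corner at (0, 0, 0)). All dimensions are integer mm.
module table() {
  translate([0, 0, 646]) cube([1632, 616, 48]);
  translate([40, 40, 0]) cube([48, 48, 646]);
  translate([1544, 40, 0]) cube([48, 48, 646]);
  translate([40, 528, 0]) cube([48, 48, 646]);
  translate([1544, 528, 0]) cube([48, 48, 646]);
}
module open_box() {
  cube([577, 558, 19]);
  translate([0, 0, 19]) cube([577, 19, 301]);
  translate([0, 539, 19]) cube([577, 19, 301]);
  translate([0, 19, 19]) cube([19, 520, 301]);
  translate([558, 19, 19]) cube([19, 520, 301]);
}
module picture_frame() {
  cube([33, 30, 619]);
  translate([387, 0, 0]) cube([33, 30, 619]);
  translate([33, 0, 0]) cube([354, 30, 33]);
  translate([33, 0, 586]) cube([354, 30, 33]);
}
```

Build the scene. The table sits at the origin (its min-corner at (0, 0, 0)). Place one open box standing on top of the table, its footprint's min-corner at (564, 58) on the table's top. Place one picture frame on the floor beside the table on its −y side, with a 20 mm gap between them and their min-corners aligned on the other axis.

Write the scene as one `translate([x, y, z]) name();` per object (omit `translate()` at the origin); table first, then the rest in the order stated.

table();
translate([564, 58, 694]) open_box();
translate([0, -50, 0]) picture_frame();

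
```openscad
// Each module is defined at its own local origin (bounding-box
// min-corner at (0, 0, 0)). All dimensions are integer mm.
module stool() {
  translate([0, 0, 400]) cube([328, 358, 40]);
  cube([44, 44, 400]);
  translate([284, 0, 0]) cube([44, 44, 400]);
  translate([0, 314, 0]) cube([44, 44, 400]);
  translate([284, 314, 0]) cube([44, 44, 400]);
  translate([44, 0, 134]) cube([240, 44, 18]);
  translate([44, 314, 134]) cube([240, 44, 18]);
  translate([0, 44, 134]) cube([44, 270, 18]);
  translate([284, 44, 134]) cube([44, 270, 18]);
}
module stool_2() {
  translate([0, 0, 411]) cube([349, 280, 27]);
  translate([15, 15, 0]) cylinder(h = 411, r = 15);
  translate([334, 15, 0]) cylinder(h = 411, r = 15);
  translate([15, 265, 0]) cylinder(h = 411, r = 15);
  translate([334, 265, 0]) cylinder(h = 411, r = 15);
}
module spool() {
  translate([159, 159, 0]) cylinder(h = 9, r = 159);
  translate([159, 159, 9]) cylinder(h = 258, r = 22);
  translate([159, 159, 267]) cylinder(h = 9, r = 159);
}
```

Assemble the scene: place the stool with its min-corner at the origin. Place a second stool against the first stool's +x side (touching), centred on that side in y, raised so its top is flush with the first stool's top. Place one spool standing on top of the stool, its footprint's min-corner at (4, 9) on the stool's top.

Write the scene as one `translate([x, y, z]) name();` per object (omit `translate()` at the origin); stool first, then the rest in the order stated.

stool();
translate([328, 39, 2]) stool_2();
translate([4, 9, 440]) spool();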